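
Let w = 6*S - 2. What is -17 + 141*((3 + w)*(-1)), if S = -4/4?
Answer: 688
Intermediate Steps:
S = -1 (S = -4*¼ = -1)
w = -8 (w = 6*(-1) - 2 = -6 - 2 = -8)
-17 + 141*((3 + w)*(-1)) = -17 + 141*((3 - 8)*(-1)) = -17 + 141*(-5*(-1)) = -17 + 141*5 = -17 + 705 = 688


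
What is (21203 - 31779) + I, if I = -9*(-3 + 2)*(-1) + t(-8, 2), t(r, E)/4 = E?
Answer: -10577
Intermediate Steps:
t(r, E) = 4*E
I = -1 (I = -9*(-3 + 2)*(-1) + 4*2 = -(-9)*(-1) + 8 = -9*1 + 8 = -9 + 8 = -1)
(21203 - 31779) + I = (21203 - 31779) - 1 = -10576 - 1 = -10577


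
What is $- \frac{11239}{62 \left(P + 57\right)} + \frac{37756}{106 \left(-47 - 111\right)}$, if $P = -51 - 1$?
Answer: $- \frac{49983783}{1297970} \approx -38.509$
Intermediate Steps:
$P = -52$
$- \frac{11239}{62 \left(P + 57\right)} + \frac{37756}{106 \left(-47 - 111\right)} = - \frac{11239}{62 \left(-52 + 57\right)} + \frac{37756}{106 \left(-47 - 111\right)} = - \frac{11239}{62 \cdot 5} + \frac{37756}{106 \left(-158\right)} = - \frac{11239}{310} + \frac{37756}{-16748} = \left(-11239\right) \frac{1}{310} + 37756 \left(- \frac{1}{16748}\right) = - \frac{11239}{310} - \frac{9439}{4187} = - \frac{49983783}{1297970}$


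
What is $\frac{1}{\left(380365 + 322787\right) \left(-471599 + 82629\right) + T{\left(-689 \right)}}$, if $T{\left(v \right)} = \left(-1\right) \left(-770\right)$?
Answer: $- \frac{1}{273505032670} \approx -3.6562 \cdot 10^{-12}$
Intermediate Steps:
$T{\left(v \right)} = 770$
$\frac{1}{\left(380365 + 322787\right) \left(-471599 + 82629\right) + T{\left(-689 \right)}} = \frac{1}{\left(380365 + 322787\right) \left(-471599 + 82629\right) + 770} = \frac{1}{703152 \left(-388970\right) + 770} = \frac{1}{-273505033440 + 770} = \frac{1}{-273505032670} = - \frac{1}{273505032670}$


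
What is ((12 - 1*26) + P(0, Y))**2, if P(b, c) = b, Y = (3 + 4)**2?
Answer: 196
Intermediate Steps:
Y = 49 (Y = 7**2 = 49)
((12 - 1*26) + P(0, Y))**2 = ((12 - 1*26) + 0)**2 = ((12 - 26) + 0)**2 = (-14 + 0)**2 = (-14)**2 = 196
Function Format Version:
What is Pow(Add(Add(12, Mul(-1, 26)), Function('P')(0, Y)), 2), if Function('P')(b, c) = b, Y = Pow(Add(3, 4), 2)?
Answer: 196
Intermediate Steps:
Y = 49 (Y = Pow(7, 2) = 49)
Pow(Add(Add(12, Mul(-1, 26)), Function('P')(0, Y)), 2) = Pow(Add(Add(12, Mul(-1, 26)), 0), 2) = Pow(Add(Add(12, -26), 0), 2) = Pow(Add(-14, 0), 2) = Pow(-14, 2) = 196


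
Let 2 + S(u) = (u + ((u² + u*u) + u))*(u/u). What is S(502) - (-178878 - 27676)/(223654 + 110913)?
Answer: 168959887224/334567 ≈ 5.0501e+5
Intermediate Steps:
S(u) = -2 + 2*u + 2*u² (S(u) = -2 + (u + ((u² + u*u) + u))*(u/u) = -2 + (u + ((u² + u²) + u))*1 = -2 + (u + (2*u² + u))*1 = -2 + (u + (u + 2*u²))*1 = -2 + (2*u + 2*u²)*1 = -2 + (2*u + 2*u²) = -2 + 2*u + 2*u²)
S(502) - (-178878 - 27676)/(223654 + 110913) = (-2 + 2*502 + 2*502²) - (-178878 - 27676)/(223654 + 110913) = (-2 + 1004 + 2*252004) - (-206554)/334567 = (-2 + 1004 + 504008) - (-206554)/334567 = 505010 - 1*(-206554/334567) = 505010 + 206554/334567 = 168959887224/334567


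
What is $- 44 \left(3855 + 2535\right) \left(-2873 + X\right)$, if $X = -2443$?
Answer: $1494646560$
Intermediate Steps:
$- 44 \left(3855 + 2535\right) \left(-2873 + X\right) = - 44 \left(3855 + 2535\right) \left(-2873 - 2443\right) = - 44 \cdot 6390 \left(-5316\right) = \left(-44\right) \left(-33969240\right) = 1494646560$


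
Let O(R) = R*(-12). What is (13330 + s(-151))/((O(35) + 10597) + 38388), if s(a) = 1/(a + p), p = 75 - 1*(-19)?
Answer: 759809/2768205 ≈ 0.27448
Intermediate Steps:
O(R) = -12*R
p = 94 (p = 75 + 19 = 94)
s(a) = 1/(94 + a) (s(a) = 1/(a + 94) = 1/(94 + a))
(13330 + s(-151))/((O(35) + 10597) + 38388) = (13330 + 1/(94 - 151))/((-12*35 + 10597) + 38388) = (13330 + 1/(-57))/((-420 + 10597) + 38388) = (13330 - 1/57)/(10177 + 38388) = (759809/57)/48565 = (759809/57)*(1/48565) = 759809/2768205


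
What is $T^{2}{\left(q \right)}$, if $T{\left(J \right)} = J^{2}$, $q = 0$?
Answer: $0$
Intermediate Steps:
$T^{2}{\left(q \right)} = \left(0^{2}\right)^{2} = 0^{2} = 0$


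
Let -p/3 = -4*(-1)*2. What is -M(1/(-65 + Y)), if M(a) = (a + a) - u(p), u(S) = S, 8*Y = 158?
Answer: -4336/181 ≈ -23.956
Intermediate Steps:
Y = 79/4 (Y = (⅛)*158 = 79/4 ≈ 19.750)
p = -24 (p = -3*(-4*(-1))*2 = -12*2 = -3*8 = -24)
M(a) = 24 + 2*a (M(a) = (a + a) - 1*(-24) = 2*a + 24 = 24 + 2*a)
-M(1/(-65 + Y)) = -(24 + 2/(-65 + 79/4)) = -(24 + 2/(-181/4)) = -(24 + 2*(-4/181)) = -(24 - 8/181) = -1*4336/181 = -4336/181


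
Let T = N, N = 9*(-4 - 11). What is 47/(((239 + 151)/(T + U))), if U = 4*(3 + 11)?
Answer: -3713/390 ≈ -9.5205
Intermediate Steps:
U = 56 (U = 4*14 = 56)
N = -135 (N = 9*(-15) = -135)
T = -135
47/(((239 + 151)/(T + U))) = 47/(((239 + 151)/(-135 + 56))) = 47/((390/(-79))) = 47/((390*(-1/79))) = 47/(-390/79) = 47*(-79/390) = -3713/390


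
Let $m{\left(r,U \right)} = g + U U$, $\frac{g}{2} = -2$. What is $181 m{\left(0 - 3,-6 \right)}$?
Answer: $5792$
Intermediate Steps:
$g = -4$ ($g = 2 \left(-2\right) = -4$)
$m{\left(r,U \right)} = -4 + U^{2}$ ($m{\left(r,U \right)} = -4 + U U = -4 + U^{2}$)
$181 m{\left(0 - 3,-6 \right)} = 181 \left(-4 + \left(-6\right)^{2}\right) = 181 \left(-4 + 36\right) = 181 \cdot 32 = 5792$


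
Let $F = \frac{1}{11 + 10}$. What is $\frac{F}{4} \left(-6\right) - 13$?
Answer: $- \frac{183}{14} \approx -13.071$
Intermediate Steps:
$F = \frac{1}{21} \approx 0.047619$
$\frac{F}{4} \left(-6\right) - 13 = \frac{1}{21 \cdot 4} \left(-6\right) - 13 = \frac{1}{21} \cdot \frac{1}{4} \left(-6\right) - 13 = \frac{1}{84} \left(-6\right) - 13 = - \frac{1}{14} - 13 = - \frac{183}{14}$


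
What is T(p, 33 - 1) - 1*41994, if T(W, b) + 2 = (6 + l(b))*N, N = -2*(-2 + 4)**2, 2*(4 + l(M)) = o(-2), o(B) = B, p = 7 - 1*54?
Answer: -42004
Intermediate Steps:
p = -47 (p = 7 - 54 = -47)
l(M) = -5 (l(M) = -4 + (1/2)*(-2) = -4 - 1 = -5)
N = -8 (N = -2*2**2 = -2*4 = -8)
T(W, b) = -10 (T(W, b) = -2 + (6 - 5)*(-8) = -2 + 1*(-8) = -2 - 8 = -10)
T(p, 33 - 1) - 1*41994 = -10 - 1*41994 = -10 - 41994 = -42004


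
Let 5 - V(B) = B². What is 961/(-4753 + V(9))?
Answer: -961/4829 ≈ -0.19901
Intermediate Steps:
V(B) = 5 - B²
961/(-4753 + V(9)) = 961/(-4753 + (5 - 1*9²)) = 961/(-4753 + (5 - 1*81)) = 961/(-4753 + (5 - 81)) = 961/(-4753 - 76) = 961/(-4829) = 961*(-1/4829) = -961/4829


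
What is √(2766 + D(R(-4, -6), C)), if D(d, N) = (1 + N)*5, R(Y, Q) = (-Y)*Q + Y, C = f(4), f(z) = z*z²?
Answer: √3091 ≈ 55.597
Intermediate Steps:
f(z) = z³
C = 64 (C = 4³ = 64)
R(Y, Q) = Y - Q*Y (R(Y, Q) = -Q*Y + Y = Y - Q*Y)
D(d, N) = 5 + 5*N
√(2766 + D(R(-4, -6), C)) = √(2766 + (5 + 5*64)) = √(2766 + (5 + 320)) = √(2766 + 325) = √3091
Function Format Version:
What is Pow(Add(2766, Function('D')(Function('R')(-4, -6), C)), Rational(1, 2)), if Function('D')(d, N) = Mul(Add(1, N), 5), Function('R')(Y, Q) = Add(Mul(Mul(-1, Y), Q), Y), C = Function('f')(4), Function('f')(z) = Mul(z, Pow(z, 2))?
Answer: Pow(3091, Rational(1, 2)) ≈ 55.597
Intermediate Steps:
Function('f')(z) = Pow(z, 3)
C = 64 (C = Pow(4, 3) = 64)
Function('R')(Y, Q) = Add(Y, Mul(-1, Q, Y)) (Function('R')(Y, Q) = Add(Mul(-1, Q, Y), Y) = Add(Y, Mul(-1, Q, Y)))
Function('D')(d, N) = Add(5, Mul(5, N))
Pow(Add(2766, Function('D')(Function('R')(-4, -6), C)), Rational(1, 2)) = Pow(Add(2766, Add(5, Mul(5, 64))), Rational(1, 2)) = Pow(Add(2766, Add(5, 320)), Rational(1, 2)) = Pow(Add(2766, 325), Rational(1, 2)) = Pow(3091, Rational(1, 2))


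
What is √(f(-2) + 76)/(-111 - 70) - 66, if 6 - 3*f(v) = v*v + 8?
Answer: -66 - √74/181 ≈ -66.047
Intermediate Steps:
f(v) = -⅔ - v²/3 (f(v) = 2 - (v*v + 8)/3 = 2 - (v² + 8)/3 = 2 - (8 + v²)/3 = 2 + (-8/3 - v²/3) = -⅔ - v²/3)
√(f(-2) + 76)/(-111 - 70) - 66 = √((-⅔ - ⅓*(-2)²) + 76)/(-111 - 70) - 66 = √((-⅔ - ⅓*4) + 76)/(-181) - 66 = √((-⅔ - 4/3) + 76)*(-1/181) - 66 = √(-2 + 76)*(-1/181) - 66 = √74*(-1/181) - 66 = -√74/181 - 66 = -66 - √74/181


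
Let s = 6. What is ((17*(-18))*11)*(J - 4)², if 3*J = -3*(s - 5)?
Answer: -84150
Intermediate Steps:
J = -1 (J = (-3*(6 - 5))/3 = (-3*1)/3 = (⅓)*(-3) = -1)
((17*(-18))*11)*(J - 4)² = ((17*(-18))*11)*(-1 - 4)² = -306*11*(-5)² = -3366*25 = -84150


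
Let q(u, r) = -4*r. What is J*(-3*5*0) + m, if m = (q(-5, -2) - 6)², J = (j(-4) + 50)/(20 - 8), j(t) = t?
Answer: 4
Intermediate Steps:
J = 23/6 (J = (-4 + 50)/(20 - 8) = 46/12 = 46*(1/12) = 23/6 ≈ 3.8333)
m = 4 (m = (-4*(-2) - 6)² = (8 - 6)² = 2² = 4)
J*(-3*5*0) + m = 23*(-3*5*0)/6 + 4 = 23*(-15*0)/6 + 4 = (23/6)*0 + 4 = 0 + 4 = 4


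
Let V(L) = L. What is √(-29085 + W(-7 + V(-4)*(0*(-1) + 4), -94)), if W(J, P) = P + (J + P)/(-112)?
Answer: I*√22875517/28 ≈ 170.82*I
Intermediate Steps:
W(J, P) = -J/112 + 111*P/112 (W(J, P) = P + (J + P)*(-1/112) = P + (-J/112 - P/112) = -J/112 + 111*P/112)
√(-29085 + W(-7 + V(-4)*(0*(-1) + 4), -94)) = √(-29085 + (-(-7 - 4*(0*(-1) + 4))/112 + (111/112)*(-94))) = √(-29085 + (-(-7 - 4*(0 + 4))/112 - 5217/56)) = √(-29085 + (-(-7 - 4*4)/112 - 5217/56)) = √(-29085 + (-(-7 - 16)/112 - 5217/56)) = √(-29085 + (-1/112*(-23) - 5217/56)) = √(-29085 + (23/112 - 5217/56)) = √(-29085 - 10411/112) = √(-3267931/112) = I*√22875517/28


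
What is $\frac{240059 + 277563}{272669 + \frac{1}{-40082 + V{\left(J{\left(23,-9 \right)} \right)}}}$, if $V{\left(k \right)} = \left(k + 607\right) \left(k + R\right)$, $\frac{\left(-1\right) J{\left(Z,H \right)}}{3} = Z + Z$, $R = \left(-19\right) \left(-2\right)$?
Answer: $\frac{45023796804}{23717294957} \approx 1.8984$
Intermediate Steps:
$R = 38$
$J{\left(Z,H \right)} = - 6 Z$ ($J{\left(Z,H \right)} = - 3 \left(Z + Z\right) = - 3 \cdot 2 Z = - 6 Z$)
$V{\left(k \right)} = \left(38 + k\right) \left(607 + k\right)$ ($V{\left(k \right)} = \left(k + 607\right) \left(k + 38\right) = \left(607 + k\right) \left(38 + k\right) = \left(38 + k\right) \left(607 + k\right)$)
$\frac{240059 + 277563}{272669 + \frac{1}{-40082 + V{\left(J{\left(23,-9 \right)} \right)}}} = \frac{240059 + 277563}{272669 + \frac{1}{-40082 + \left(23066 + \left(\left(-6\right) 23\right)^{2} + 645 \left(\left(-6\right) 23\right)\right)}} = \frac{517622}{272669 + \frac{1}{-40082 + \left(23066 + \left(-138\right)^{2} + 645 \left(-138\right)\right)}} = \frac{517622}{272669 + \frac{1}{-40082 + \left(23066 + 19044 - 89010\right)}} = \frac{517622}{272669 + \frac{1}{-40082 - 46900}} = \frac{517622}{272669 + \frac{1}{-86982}} = \frac{517622}{272669 - \frac{1}{86982}} = \frac{517622}{\frac{23717294957}{86982}} = 517622 \cdot \frac{86982}{23717294957} = \frac{45023796804}{23717294957}$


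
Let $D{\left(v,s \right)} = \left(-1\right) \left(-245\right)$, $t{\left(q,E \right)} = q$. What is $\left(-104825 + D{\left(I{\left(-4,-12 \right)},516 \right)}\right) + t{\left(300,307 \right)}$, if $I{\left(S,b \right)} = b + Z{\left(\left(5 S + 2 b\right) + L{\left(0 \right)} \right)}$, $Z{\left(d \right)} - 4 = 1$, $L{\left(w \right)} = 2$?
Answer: $-104280$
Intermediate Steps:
$Z{\left(d \right)} = 5$ ($Z{\left(d \right)} = 4 + 1 = 5$)
$I{\left(S,b \right)} = 5 + b$ ($I{\left(S,b \right)} = b + 5 = 5 + b$)
$D{\left(v,s \right)} = 245$
$\left(-104825 + D{\left(I{\left(-4,-12 \right)},516 \right)}\right) + t{\left(300,307 \right)} = \left(-104825 + 245\right) + 300 = -104580 + 300 = -104280$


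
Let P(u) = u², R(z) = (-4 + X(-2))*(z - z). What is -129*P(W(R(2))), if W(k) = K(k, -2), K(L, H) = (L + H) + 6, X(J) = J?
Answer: -2064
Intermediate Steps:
R(z) = 0 (R(z) = (-4 - 2)*(z - z) = -6*0 = 0)
K(L, H) = 6 + H + L (K(L, H) = (H + L) + 6 = 6 + H + L)
W(k) = 4 + k (W(k) = 6 - 2 + k = 4 + k)
-129*P(W(R(2))) = -129*(4 + 0)² = -129*4² = -129*16 = -2064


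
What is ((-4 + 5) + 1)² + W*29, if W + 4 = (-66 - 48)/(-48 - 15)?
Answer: -1250/21 ≈ -59.524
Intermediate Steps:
W = -46/21 (W = -4 + (-66 - 48)/(-48 - 15) = -4 - 114/(-63) = -4 - 114*(-1/63) = -4 + 38/21 = -46/21 ≈ -2.1905)
((-4 + 5) + 1)² + W*29 = ((-4 + 5) + 1)² - 46/21*29 = (1 + 1)² - 1334/21 = 2² - 1334/21 = 4 - 1334/21 = -1250/21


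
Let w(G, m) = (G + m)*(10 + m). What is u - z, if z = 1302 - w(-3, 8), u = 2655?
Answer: 1443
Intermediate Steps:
w(G, m) = (10 + m)*(G + m)
z = 1212 (z = 1302 - (8² + 10*(-3) + 10*8 - 3*8) = 1302 - (64 - 30 + 80 - 24) = 1302 - 1*90 = 1302 - 90 = 1212)
u - z = 2655 - 1*1212 = 2655 - 1212 = 1443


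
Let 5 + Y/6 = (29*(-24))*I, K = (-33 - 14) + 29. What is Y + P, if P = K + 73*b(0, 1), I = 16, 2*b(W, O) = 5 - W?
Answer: -133363/2 ≈ -66682.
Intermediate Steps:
b(W, O) = 5/2 - W/2 (b(W, O) = (5 - W)/2 = 5/2 - W/2)
K = -18 (K = -47 + 29 = -18)
Y = -66846 (Y = -30 + 6*((29*(-24))*16) = -30 + 6*(-696*16) = -30 + 6*(-11136) = -30 - 66816 = -66846)
P = 329/2 (P = -18 + 73*(5/2 - ½*0) = -18 + 73*(5/2 + 0) = -18 + 73*(5/2) = -18 + 365/2 = 329/2 ≈ 164.50)
Y + P = -66846 + 329/2 = -133363/2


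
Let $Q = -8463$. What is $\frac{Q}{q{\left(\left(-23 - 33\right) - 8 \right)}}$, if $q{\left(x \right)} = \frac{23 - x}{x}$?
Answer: $\frac{180544}{29} \approx 6225.7$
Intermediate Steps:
$q{\left(x \right)} = \frac{23 - x}{x}$
$\frac{Q}{q{\left(\left(-23 - 33\right) - 8 \right)}} = - \frac{8463}{\frac{1}{\left(-23 - 33\right) - 8} \left(23 - \left(\left(-23 - 33\right) - 8\right)\right)} = - \frac{8463}{\frac{1}{-56 - 8} \left(23 - \left(-56 - 8\right)\right)} = - \frac{8463}{\frac{1}{-64} \left(23 - -64\right)} = - \frac{8463}{\left(- \frac{1}{64}\right) \left(23 + 64\right)} = - \frac{8463}{\left(- \frac{1}{64}\right) 87} = - \frac{8463}{- \frac{87}{64}} = \left(-8463\right) \left(- \frac{64}{87}\right) = \frac{180544}{29}$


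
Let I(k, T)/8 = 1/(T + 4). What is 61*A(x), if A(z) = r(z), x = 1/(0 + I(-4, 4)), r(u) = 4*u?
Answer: 244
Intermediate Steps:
I(k, T) = 8/(4 + T) (I(k, T) = 8/(T + 4) = 8/(4 + T))
x = 1 (x = 1/(0 + 8/(4 + 4)) = 1/(0 + 8/8) = 1/(0 + 8*(⅛)) = 1/(0 + 1) = 1/1 = 1)
A(z) = 4*z
61*A(x) = 61*(4*1) = 61*4 = 244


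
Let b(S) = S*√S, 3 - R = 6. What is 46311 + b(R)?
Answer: 46311 - 3*I*√3 ≈ 46311.0 - 5.1962*I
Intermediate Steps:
R = -3 (R = 3 - 1*6 = 3 - 6 = -3)
b(S) = S^(3/2)
46311 + b(R) = 46311 + (-3)^(3/2) = 46311 - 3*I*√3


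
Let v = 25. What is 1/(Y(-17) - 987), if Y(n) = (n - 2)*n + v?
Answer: -1/639 ≈ -0.0015649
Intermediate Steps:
Y(n) = 25 + n*(-2 + n) (Y(n) = (n - 2)*n + 25 = (-2 + n)*n + 25 = n*(-2 + n) + 25 = 25 + n*(-2 + n))
1/(Y(-17) - 987) = 1/((25 + (-17)**2 - 2*(-17)) - 987) = 1/((25 + 289 + 34) - 987) = 1/(348 - 987) = 1/(-639) = -1/639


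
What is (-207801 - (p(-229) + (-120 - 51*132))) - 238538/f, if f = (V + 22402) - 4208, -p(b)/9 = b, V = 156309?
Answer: -35426092568/174503 ≈ -2.0301e+5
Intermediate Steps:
p(b) = -9*b
f = 174503 (f = (156309 + 22402) - 4208 = 178711 - 4208 = 174503)
(-207801 - (p(-229) + (-120 - 51*132))) - 238538/f = (-207801 - (-9*(-229) + (-120 - 51*132))) - 238538/174503 = (-207801 - (2061 + (-120 - 6732))) - 238538*1/174503 = (-207801 - (2061 - 6852)) - 238538/174503 = (-207801 - 1*(-4791)) - 238538/174503 = (-207801 + 4791) - 238538/174503 = -203010 - 238538/174503 = -35426092568/174503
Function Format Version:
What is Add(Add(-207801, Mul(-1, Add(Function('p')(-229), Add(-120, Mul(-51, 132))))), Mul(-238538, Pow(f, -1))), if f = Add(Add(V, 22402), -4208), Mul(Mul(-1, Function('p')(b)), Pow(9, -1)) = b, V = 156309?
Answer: Rational(-35426092568, 174503) ≈ -2.0301e+5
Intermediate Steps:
Function('p')(b) = Mul(-9, b)
f = 174503 (f = Add(Add(156309, 22402), -4208) = Add(178711, -4208) = 174503)
Add(Add(-207801, Mul(-1, Add(Function('p')(-229), Add(-120, Mul(-51, 132))))), Mul(-238538, Pow(f, -1))) = Add(Add(-207801, Mul(-1, Add(Mul(-9, -229), Add(-120, Mul(-51, 132))))), Mul(-238538, Pow(174503, -1))) = Add(Add(-207801, Mul(-1, Add(2061, Add(-120, -6732)))), Mul(-238538, Rational(1, 174503))) = Add(Add(-207801, Mul(-1, Add(2061, -6852))), Rational(-238538, 174503)) = Add(Add(-207801, Mul(-1, -4791)), Rational(-238538, 174503)) = Add(Add(-207801, 4791), Rational(-238538, 174503)) = Add(-203010, Rational(-238538, 174503)) = Rational(-35426092568, 174503)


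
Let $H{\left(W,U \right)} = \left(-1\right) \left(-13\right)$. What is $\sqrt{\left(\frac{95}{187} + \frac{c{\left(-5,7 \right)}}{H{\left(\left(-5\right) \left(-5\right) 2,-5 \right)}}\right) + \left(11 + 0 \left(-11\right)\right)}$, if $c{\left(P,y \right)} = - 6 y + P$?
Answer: $\frac{\sqrt{46643597}}{2431} \approx 2.8094$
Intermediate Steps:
$c{\left(P,y \right)} = P - 6 y$
$H{\left(W,U \right)} = 13$
$\sqrt{\left(\frac{95}{187} + \frac{c{\left(-5,7 \right)}}{H{\left(\left(-5\right) \left(-5\right) 2,-5 \right)}}\right) + \left(11 + 0 \left(-11\right)\right)} = \sqrt{\left(\frac{95}{187} + \frac{-5 - 42}{13}\right) + \left(11 + 0 \left(-11\right)\right)} = \sqrt{\left(95 \cdot \frac{1}{187} + \left(-5 - 42\right) \frac{1}{13}\right) + \left(11 + 0\right)} = \sqrt{\left(\frac{95}{187} - \frac{47}{13}\right) + 11} = \sqrt{- \frac{7554}{2431} + 11} = \sqrt{\frac{19187}{2431}} = \frac{\sqrt{46643597}}{2431}$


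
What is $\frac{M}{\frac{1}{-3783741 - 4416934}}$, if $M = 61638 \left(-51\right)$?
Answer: $25779133488150$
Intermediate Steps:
$M = -3143538$
$\frac{M}{\frac{1}{-3783741 - 4416934}} = - \frac{3143538}{\frac{1}{-3783741 - 4416934}} = - \frac{3143538}{\frac{1}{-8200675}} = - \frac{3143538}{- \frac{1}{8200675}} = \left(-3143538\right) \left(-8200675\right) = 25779133488150$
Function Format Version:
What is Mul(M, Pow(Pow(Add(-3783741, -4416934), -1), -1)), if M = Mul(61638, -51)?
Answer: 25779133488150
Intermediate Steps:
M = -3143538
Mul(M, Pow(Pow(Add(-3783741, -4416934), -1), -1)) = Mul(-3143538, Pow(Pow(Add(-3783741, -4416934), -1), -1)) = Mul(-3143538, Pow(Pow(-8200675, -1), -1)) = Mul(-3143538, Pow(Rational(-1, 8200675), -1)) = Mul(-3143538, -8200675) = 25779133488150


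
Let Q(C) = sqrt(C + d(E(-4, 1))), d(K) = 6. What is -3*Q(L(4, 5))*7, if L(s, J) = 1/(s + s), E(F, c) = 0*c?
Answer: -147*sqrt(2)/4 ≈ -51.972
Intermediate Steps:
E(F, c) = 0
L(s, J) = 1/(2*s)
Q(C) = sqrt(6 + C) (Q(C) = sqrt(C + 6) = sqrt(6 + C))
-3*Q(L(4, 5))*7 = -3*sqrt(6 + (1/2)/4)*7 = -3*sqrt(6 + (1/2)*(1/4))*7 = -3*sqrt(6 + 1/8)*7 = -21*sqrt(2)/4*7 = -147*sqrt(2)/4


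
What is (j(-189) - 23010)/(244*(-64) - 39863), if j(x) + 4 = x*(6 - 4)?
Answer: 23392/55479 ≈ 0.42164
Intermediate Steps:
j(x) = -4 + 2*x (j(x) = -4 + x*(6 - 4) = -4 + x*2 = -4 + 2*x)
(j(-189) - 23010)/(244*(-64) - 39863) = ((-4 + 2*(-189)) - 23010)/(244*(-64) - 39863) = ((-4 - 378) - 23010)/(-15616 - 39863) = (-382 - 23010)/(-55479) = -23392*(-1/55479) = 23392/55479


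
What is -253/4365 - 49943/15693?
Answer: -73990508/22833315 ≈ -3.2405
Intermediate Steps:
-253/4365 - 49943/15693 = -73990508/22833315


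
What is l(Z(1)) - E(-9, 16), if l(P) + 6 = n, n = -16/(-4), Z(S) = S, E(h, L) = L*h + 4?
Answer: 138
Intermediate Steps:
E(h, L) = 4 + L*h
n = 4 (n = -16*(-¼) = 4)
l(P) = -2 (l(P) = -6 + 4 = -2)
l(Z(1)) - E(-9, 16) = -2 - (4 + 16*(-9)) = -2 - (4 - 144) = -2 - 1*(-140) = -2 + 140 = 138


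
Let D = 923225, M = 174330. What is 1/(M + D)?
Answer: 1/1097555 ≈ 9.1112e-7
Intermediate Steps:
1/(M + D) = 1/(174330 + 923225) = 1/1097555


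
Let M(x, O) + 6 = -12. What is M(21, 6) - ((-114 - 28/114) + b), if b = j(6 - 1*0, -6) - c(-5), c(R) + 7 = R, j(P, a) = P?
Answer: 4460/57 ≈ 78.246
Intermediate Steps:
M(x, O) = -18 (M(x, O) = -6 - 12 = -18)
c(R) = -7 + R
b = 18 (b = (6 - 1*0) - (-7 - 5) = (6 + 0) - 1*(-12) = 6 + 12 = 18)
M(21, 6) - ((-114 - 28/114) + b) = -18 - ((-114 - 28/114) + 18) = -18 - ((-114 - 28*1/114) + 18) = -18 - ((-114 - 14/57) + 18) = -18 - (-6512/57 + 18) = -18 - 1*(-5486/57) = -18 + 5486/57 = 4460/57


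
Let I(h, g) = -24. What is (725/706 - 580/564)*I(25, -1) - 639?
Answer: -10601069/16591 ≈ -638.96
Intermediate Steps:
(725/706 - 580/564)*I(25, -1) - 639 = (725/706 - 580/564)*(-24) - 639 = (725*(1/706) - 580*1/564)*(-24) - 639 = (725/706 - 145/141)*(-24) - 639 = -145/99546*(-24) - 639 = 580/16591 - 639 = -10601069/16591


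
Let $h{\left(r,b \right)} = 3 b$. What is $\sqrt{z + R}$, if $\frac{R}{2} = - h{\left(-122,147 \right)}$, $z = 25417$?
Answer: $\sqrt{24535} \approx 156.64$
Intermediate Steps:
$R = -882$ ($R = 2 \left(- 3 \cdot 147\right) = 2 \left(\left(-1\right) 441\right) = 2 \left(-441\right) = -882$)
$\sqrt{z + R} = \sqrt{25417 - 882} = \sqrt{24535}$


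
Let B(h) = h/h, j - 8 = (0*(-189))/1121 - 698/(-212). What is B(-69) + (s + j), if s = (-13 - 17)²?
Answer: 96703/106 ≈ 912.29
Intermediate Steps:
j = 1197/106 (j = 8 + ((0*(-189))/1121 - 698/(-212)) = 8 + (0*(1/1121) - 698*(-1/212)) = 8 + (0 + 349/106) = 8 + 349/106 = 1197/106 ≈ 11.292)
s = 900 (s = (-30)² = 900)
B(h) = 1
B(-69) + (s + j) = 1 + (900 + 1197/106) = 1 + 96597/106 = 96703/106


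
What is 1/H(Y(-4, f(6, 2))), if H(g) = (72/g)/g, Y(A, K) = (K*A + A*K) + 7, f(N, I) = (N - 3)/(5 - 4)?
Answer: 289/72 ≈ 4.0139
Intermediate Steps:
f(N, I) = -3 + N (f(N, I) = (-3 + N)/1 = (-3 + N)*1 = -3 + N)
Y(A, K) = 7 + 2*A*K (Y(A, K) = (A*K + A*K) + 7 = 2*A*K + 7 = 7 + 2*A*K)
H(g) = 72/g²
1/H(Y(-4, f(6, 2))) = 1/(72/(7 + 2*(-4)*(-3 + 6))²) = 1/(72/(7 + 2*(-4)*3)²) = 1/(72/(7 - 24)²) = 1/(72/(-17)²) = 1/(72*(1/289)) = 1/(72/289) = 289/72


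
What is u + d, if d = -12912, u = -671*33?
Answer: -35055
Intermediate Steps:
u = -22143
u + d = -22143 - 12912 = -35055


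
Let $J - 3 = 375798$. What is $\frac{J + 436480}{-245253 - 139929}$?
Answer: $- \frac{812281}{385182} \approx -2.1088$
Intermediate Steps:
$J = 375801$ ($J = 3 + 375798 = 375801$)
$\frac{J + 436480}{-245253 - 139929} = \frac{375801 + 436480}{-245253 - 139929} = \frac{812281}{-385182} = 812281 \left(- \frac{1}{385182}\right) = - \frac{812281}{385182}$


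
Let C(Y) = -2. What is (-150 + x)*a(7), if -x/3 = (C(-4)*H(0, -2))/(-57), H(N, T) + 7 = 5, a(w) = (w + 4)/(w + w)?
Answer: -15653/133 ≈ -117.69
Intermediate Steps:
a(w) = (4 + w)/(2*w) (a(w) = (4 + w)/((2*w)) = (4 + w)*(1/(2*w)) = (4 + w)/(2*w))
H(N, T) = -2 (H(N, T) = -7 + 5 = -2)
x = 4/19 (x = -3*(-2*(-2))/(-57) = -12*(-1)/57 = -3*(-4/57) = 4/19 ≈ 0.21053)
(-150 + x)*a(7) = (-150 + 4/19)*((½)*(4 + 7)/7) = -1423*11/(19*7) = -2846/19*11/14 = -15653/133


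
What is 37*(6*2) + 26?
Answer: 470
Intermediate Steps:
37*(6*2) + 26 = 37*12 + 26 = 444 + 26 = 470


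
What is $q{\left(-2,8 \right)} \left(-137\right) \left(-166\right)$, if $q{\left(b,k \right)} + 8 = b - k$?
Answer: $-409356$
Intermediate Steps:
$q{\left(b,k \right)} = -8 + b - k$ ($q{\left(b,k \right)} = -8 + \left(b - k\right) = -8 + b - k$)
$q{\left(-2,8 \right)} \left(-137\right) \left(-166\right) = \left(-8 - 2 - 8\right) \left(-137\right) \left(-166\right) = \left(-18\right) \left(-137\right) \left(-166\right) = 2466 \left(-166\right) = -409356$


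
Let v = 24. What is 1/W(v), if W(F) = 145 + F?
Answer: 1/169 ≈ 0.0059172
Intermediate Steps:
1/W(v) = 1/(145 + 24) = 1/169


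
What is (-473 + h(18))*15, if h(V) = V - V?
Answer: -7095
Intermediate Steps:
h(V) = 0
(-473 + h(18))*15 = (-473 + 0)*15 = -473*15 = -7095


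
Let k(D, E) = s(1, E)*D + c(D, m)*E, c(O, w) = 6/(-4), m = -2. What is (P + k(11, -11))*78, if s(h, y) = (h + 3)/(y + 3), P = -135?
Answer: -9672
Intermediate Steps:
c(O, w) = -3/2 (c(O, w) = 6*(-¼) = -3/2)
s(h, y) = (3 + h)/(3 + y)
k(D, E) = -3*E/2 + 4*D/(3 + E) (k(D, E) = ((3 + 1)/(3 + E))*D - 3*E/2 = (4/(3 + E))*D - 3*E/2 = 4*D/(3 + E) - 3*E/2 = -3*E/2 + 4*D/(3 + E))
(P + k(11, -11))*78 = (-135 + (8*11 - 3*(-11)*(3 - 11))/(2*(3 - 11)))*78 = (-135 + (½)*(88 - 3*(-11)*(-8))/(-8))*78 = (-135 + (½)*(-⅛)*(88 - 264))*78 = (-135 + (½)*(-⅛)*(-176))*78 = (-135 + 11)*78 = -124*78 = -9672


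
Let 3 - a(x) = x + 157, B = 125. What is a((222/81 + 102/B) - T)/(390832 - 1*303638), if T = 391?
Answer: 787871/294279750 ≈ 0.0026773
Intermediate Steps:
a(x) = -154 - x (a(x) = 3 - (x + 157) = 3 - (157 + x) = 3 + (-157 - x) = -154 - x)
a((222/81 + 102/B) - T)/(390832 - 1*303638) = (-154 - ((222/81 + 102/125) - 1*391))/(390832 - 1*303638) = (-154 - ((222*(1/81) + 102*(1/125)) - 391))/(390832 - 303638) = (-154 - ((74/27 + 102/125) - 391))/87194 = (-154 - (12004/3375 - 391))*(1/87194) = (-154 - 1*(-1307621/3375))*(1/87194) = (-154 + 1307621/3375)*(1/87194) = (787871/3375)*(1/87194) = 787871/294279750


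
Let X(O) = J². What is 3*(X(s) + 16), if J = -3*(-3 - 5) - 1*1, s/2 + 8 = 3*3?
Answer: 1635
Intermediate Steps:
s = 2 (s = -16 + 2*(3*3) = -16 + 2*9 = -16 + 18 = 2)
J = 23 (J = -3*(-8) - 1 = 24 - 1 = 23)
X(O) = 529 (X(O) = 23² = 529)
3*(X(s) + 16) = 3*(529 + 16) = 3*545 = 1635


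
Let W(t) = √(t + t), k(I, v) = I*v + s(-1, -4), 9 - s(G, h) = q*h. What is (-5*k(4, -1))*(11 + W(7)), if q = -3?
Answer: 385 + 35*√14 ≈ 515.96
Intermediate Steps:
s(G, h) = 9 + 3*h (s(G, h) = 9 - (-3)*h = 9 + 3*h)
k(I, v) = -3 + I*v (k(I, v) = I*v + (9 + 3*(-4)) = I*v + (9 - 12) = I*v - 3 = -3 + I*v)
W(t) = √2*√t (W(t) = √(2*t) = √2*√t)
(-5*k(4, -1))*(11 + W(7)) = (-5*(-3 + 4*(-1)))*(11 + √2*√7) = (-5*(-3 - 4))*(11 + √14) = (-5*(-7))*(11 + √14) = 35*(11 + √14) = 385 + 35*√14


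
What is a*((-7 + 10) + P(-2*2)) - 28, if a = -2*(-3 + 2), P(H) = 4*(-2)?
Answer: -38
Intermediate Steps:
P(H) = -8
a = 2 (a = -2*(-1) = 2)
a*((-7 + 10) + P(-2*2)) - 28 = 2*((-7 + 10) - 8) - 28 = 2*(3 - 8) - 28 = 2*(-5) - 28 = -10 - 28 = -38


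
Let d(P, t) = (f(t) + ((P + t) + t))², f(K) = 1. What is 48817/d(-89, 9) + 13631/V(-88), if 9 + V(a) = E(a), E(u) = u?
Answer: -62056651/475300 ≈ -130.56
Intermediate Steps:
d(P, t) = (1 + P + 2*t)² (d(P, t) = (1 + ((P + t) + t))² = (1 + (P + 2*t))² = (1 + P + 2*t)²)
V(a) = -9 + a
48817/d(-89, 9) + 13631/V(-88) = 48817/((1 - 89 + 2*9)²) + 13631/(-9 - 88) = 48817/((1 - 89 + 18)²) + 13631/(-97) = 48817/((-70)²) + 13631*(-1/97) = 48817/4900 - 13631/97 = -62056651/475300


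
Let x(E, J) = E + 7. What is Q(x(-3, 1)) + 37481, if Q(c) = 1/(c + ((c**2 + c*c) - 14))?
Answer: 824583/22 ≈ 37481.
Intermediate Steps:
x(E, J) = 7 + E
Q(c) = 1/(-14 + c + 2*c**2) (Q(c) = 1/(c + ((c**2 + c**2) - 14)) = 1/(c + (2*c**2 - 14)) = 1/(c + (-14 + 2*c**2)) = 1/(-14 + c + 2*c**2))
Q(x(-3, 1)) + 37481 = 1/(-14 + (7 - 3) + 2*(7 - 3)**2) + 37481 = 1/(-14 + 4 + 2*4**2) + 37481 = 1/(-14 + 4 + 2*16) + 37481 = 1/(-14 + 4 + 32) + 37481 = 1/22 + 37481 = 824583/22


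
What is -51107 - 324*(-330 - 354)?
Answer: 170509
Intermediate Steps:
-51107 - 324*(-330 - 354) = -51107 - 324*(-684) = -51107 - 1*(-221616) = -51107 + 221616 = 170509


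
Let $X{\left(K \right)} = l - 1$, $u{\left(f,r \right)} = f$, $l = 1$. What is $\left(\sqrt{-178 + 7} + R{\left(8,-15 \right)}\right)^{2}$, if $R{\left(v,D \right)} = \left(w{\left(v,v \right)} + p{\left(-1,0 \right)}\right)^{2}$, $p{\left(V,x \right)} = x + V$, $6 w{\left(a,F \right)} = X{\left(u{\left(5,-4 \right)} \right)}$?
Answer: $-170 + 6 i \sqrt{19} \approx -170.0 + 26.153 i$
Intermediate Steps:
$X{\left(K \right)} = 0$ ($X{\left(K \right)} = 1 - 1 = 0$)
$w{\left(a,F \right)} = 0$ ($w{\left(a,F \right)} = \frac{1}{6} \cdot 0 = 0$)
$p{\left(V,x \right)} = V + x$
$R{\left(v,D \right)} = 1$ ($R{\left(v,D \right)} = \left(0 + \left(-1 + 0\right)\right)^{2} = \left(0 - 1\right)^{2} = \left(-1\right)^{2} = 1$)
$\left(\sqrt{-178 + 7} + R{\left(8,-15 \right)}\right)^{2} = \left(\sqrt{-178 + 7} + 1\right)^{2} = \left(\sqrt{-171} + 1\right)^{2} = \left(3 i \sqrt{19} + 1\right)^{2} = \left(1 + 3 i \sqrt{19}\right)^{2}$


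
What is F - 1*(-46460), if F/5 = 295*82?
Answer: 167410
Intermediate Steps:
F = 120950 (F = 5*(295*82) = 5*24190 = 120950)
F - 1*(-46460) = 120950 - 1*(-46460) = 120950 + 46460 = 167410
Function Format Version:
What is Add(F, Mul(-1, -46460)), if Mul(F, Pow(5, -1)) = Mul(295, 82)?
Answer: 167410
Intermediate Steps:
F = 120950 (F = Mul(5, Mul(295, 82)) = Mul(5, 24190) = 120950)
Add(F, Mul(-1, -46460)) = Add(120950, Mul(-1, -46460)) = Add(120950, 46460) = 167410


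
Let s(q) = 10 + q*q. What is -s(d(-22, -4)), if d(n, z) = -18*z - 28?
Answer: -1946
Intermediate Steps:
d(n, z) = -28 - 18*z
s(q) = 10 + q**2
-s(d(-22, -4)) = -(10 + (-28 - 18*(-4))**2) = -(10 + (-28 + 72)**2) = -(10 + 44**2) = -(10 + 1936) = -1*1946 = -1946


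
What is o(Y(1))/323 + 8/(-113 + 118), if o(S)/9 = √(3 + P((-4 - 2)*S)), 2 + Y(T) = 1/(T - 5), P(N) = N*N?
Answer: 8/5 + 9*√741/646 ≈ 1.9792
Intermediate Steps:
P(N) = N²
Y(T) = -2 + 1/(-5 + T) (Y(T) = -2 + 1/(T - 5) = -2 + 1/(-5 + T))
o(S) = 9*√(3 + 36*S²) (o(S) = 9*√(3 + ((-4 - 2)*S)²) = 9*√(3 + (-6*S)²) = 9*√(3 + 36*S²))
o(Y(1))/323 + 8/(-113 + 118) = (9*√(3 + 36*((11 - 2*1)/(-5 + 1))²))/323 + 8/(-113 + 118) = (9*√(3 + 36*((11 - 2)/(-4))²))*(1/323) + 8/5 = (9*√(3 + 36*(-¼*9)²))*(1/323) + 8*(⅕) = (9*√(3 + 36*(-9/4)²))*(1/323) + 8/5 = (9*√(3 + 36*(81/16)))*(1/323) + 8/5 = (9*√(3 + 729/4))*(1/323) + 8/5 = (9*√(741/4))*(1/323) + 8/5 = (9*(√741/2))*(1/323) + 8/5 = (9*√741/2)*(1/323) + 8/5 = 9*√741/646 + 8/5 = 8/5 + 9*√741/646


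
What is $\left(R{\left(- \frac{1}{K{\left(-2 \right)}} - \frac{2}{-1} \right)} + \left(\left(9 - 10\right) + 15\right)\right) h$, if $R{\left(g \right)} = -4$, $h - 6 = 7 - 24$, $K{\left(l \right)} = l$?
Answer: $-110$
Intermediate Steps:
$h = -11$ ($h = 6 + \left(7 - 24\right) = 6 - 17 = -11$)
$\left(R{\left(- \frac{1}{K{\left(-2 \right)}} - \frac{2}{-1} \right)} + \left(\left(9 - 10\right) + 15\right)\right) h = \left(-4 + \left(\left(9 - 10\right) + 15\right)\right) \left(-11\right) = \left(-4 + \left(-1 + 15\right)\right) \left(-11\right) = \left(-4 + 14\right) \left(-11\right) = 10 \left(-11\right) = -110$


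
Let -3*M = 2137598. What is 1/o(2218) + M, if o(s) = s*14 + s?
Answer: -7901987273/11090 ≈ -7.1253e+5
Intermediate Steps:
M = -2137598/3 (M = -⅓*2137598 = -2137598/3 ≈ -7.1253e+5)
o(s) = 15*s (o(s) = 14*s + s = 15*s)
1/o(2218) + M = 1/(15*2218) - 2137598/3 = 1/33270 - 2137598/3 = -7901987273/11090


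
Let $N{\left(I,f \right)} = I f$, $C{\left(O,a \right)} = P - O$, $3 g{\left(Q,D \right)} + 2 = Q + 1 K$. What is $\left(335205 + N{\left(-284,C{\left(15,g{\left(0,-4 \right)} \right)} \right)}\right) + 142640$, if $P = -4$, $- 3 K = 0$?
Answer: $483241$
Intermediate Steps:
$K = 0$ ($K = \left(- \frac{1}{3}\right) 0 = 0$)
$g{\left(Q,D \right)} = - \frac{2}{3} + \frac{Q}{3}$ ($g{\left(Q,D \right)} = - \frac{2}{3} + \frac{Q + 1 \cdot 0}{3} = - \frac{2}{3} + \frac{Q + 0}{3} = - \frac{2}{3} + \frac{Q}{3}$)
$C{\left(O,a \right)} = -4 - O$
$\left(335205 + N{\left(-284,C{\left(15,g{\left(0,-4 \right)} \right)} \right)}\right) + 142640 = \left(335205 - 284 \left(-4 - 15\right)\right) + 142640 = \left(335205 - -5396\right) + 142640 = \left(335205 + 5396\right) + 142640 = 340601 + 142640 = 483241$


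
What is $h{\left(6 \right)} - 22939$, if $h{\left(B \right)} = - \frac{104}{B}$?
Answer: $- \frac{68869}{3} \approx -22956.0$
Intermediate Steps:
$h{\left(6 \right)} - 22939 = - \frac{104}{6} - 22939 = \left(-104\right) \frac{1}{6} - 22939 = - \frac{52}{3} - 22939 = - \frac{68869}{3}$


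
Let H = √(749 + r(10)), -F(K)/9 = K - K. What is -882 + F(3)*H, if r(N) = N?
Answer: -882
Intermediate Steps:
F(K) = 0 (F(K) = -9*(K - K) = -9*0 = 0)
H = √759 (H = √(749 + 10) = √759 ≈ 27.550)
-882 + F(3)*H = -882 + 0*√759 = -882 + 0 = -882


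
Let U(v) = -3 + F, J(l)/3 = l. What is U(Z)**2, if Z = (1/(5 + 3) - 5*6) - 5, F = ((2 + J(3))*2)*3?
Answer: 3969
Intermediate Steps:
J(l) = 3*l
F = 66 (F = ((2 + 3*3)*2)*3 = ((2 + 9)*2)*3 = (11*2)*3 = 22*3 = 66)
Z = -279/8 (Z = (1/8 - 30) - 5 = -239/8 - 5 = -279/8 ≈ -34.875)
U(v) = 63 (U(v) = -3 + 66 = 63)
U(Z)**2 = 63**2 = 3969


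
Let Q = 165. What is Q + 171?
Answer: 336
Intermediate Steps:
Q + 171 = 165 + 171 = 336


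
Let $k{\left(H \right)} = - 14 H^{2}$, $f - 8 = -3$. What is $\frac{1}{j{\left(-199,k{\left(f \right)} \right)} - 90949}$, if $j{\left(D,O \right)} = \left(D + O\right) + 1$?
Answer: $- \frac{1}{91497} \approx -1.0929 \cdot 10^{-5}$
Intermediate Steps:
$f = 5$ ($f = 8 - 3 = 5$)
$j{\left(D,O \right)} = 1 + D + O$
$\frac{1}{j{\left(-199,k{\left(f \right)} \right)} - 90949} = \frac{1}{\left(1 - 199 - 14 \cdot 5^{2}\right) - 90949} = \frac{1}{\left(1 - 199 - 350\right) - 90949} = \frac{1}{-548 - 90949} = \frac{1}{-91497} = - \frac{1}{91497}$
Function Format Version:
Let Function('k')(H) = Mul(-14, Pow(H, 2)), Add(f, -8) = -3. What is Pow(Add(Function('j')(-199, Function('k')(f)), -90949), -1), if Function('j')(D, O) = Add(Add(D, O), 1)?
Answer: Rational(-1, 91497) ≈ -1.0929e-5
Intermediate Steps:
f = 5 (f = Add(8, -3) = 5)
Function('j')(D, O) = Add(1, D, O)
Pow(Add(Function('j')(-199, Function('k')(f)), -90949), -1) = Pow(Add(Add(1, -199, Mul(-14, Pow(5, 2))), -90949), -1) = Pow(Add(Add(1, -199, Mul(-14, 25)), -90949), -1) = Pow(Add(Add(1, -199, -350), -90949), -1) = Pow(Add(-548, -90949), -1) = Pow(-91497, -1) = Rational(-1, 91497)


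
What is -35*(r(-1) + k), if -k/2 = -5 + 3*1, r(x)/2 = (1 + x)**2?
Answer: -140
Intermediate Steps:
r(x) = 2*(1 + x)**2
k = 4 (k = -2*(-5 + 3*1) = -2*(-5 + 3) = -2*(-2) = 4)
-35*(r(-1) + k) = -35*(2*(1 - 1)**2 + 4) = -35*(2*0**2 + 4) = -35*(2*0 + 4) = -35*(0 + 4) = -35*4 = -140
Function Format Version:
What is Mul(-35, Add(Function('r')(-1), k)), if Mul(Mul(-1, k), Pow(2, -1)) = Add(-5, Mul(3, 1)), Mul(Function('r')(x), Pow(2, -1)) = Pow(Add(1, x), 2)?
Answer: -140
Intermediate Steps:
Function('r')(x) = Mul(2, Pow(Add(1, x), 2))
k = 4 (k = Mul(-2, Add(-5, Mul(3, 1))) = Mul(-2, Add(-5, 3)) = Mul(-2, -2) = 4)
Mul(-35, Add(Function('r')(-1), k)) = Mul(-35, Add(Mul(2, Pow(Add(1, -1), 2)), 4)) = Mul(-35, Add(Mul(2, Pow(0, 2)), 4)) = Mul(-35, Add(Mul(2, 0), 4)) = Mul(-35, Add(0, 4)) = Mul(-35, 4) = -140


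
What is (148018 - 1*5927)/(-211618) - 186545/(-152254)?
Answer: 4460589174/8054921743 ≈ 0.55377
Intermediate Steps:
(148018 - 1*5927)/(-211618) - 186545/(-152254) = (148018 - 5927)*(-1/211618) - 186545*(-1/152254) = 142091*(-1/211618) + 186545/152254 = -142091/211618 + 186545/152254 = 4460589174/8054921743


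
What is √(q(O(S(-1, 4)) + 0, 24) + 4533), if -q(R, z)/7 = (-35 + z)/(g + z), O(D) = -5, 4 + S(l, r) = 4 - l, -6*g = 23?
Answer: 3*√60995/11 ≈ 67.356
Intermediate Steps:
g = -23/6 (g = -⅙*23 = -23/6 ≈ -3.8333)
S(l, r) = -l (S(l, r) = -4 + (4 - l) = -l)
q(R, z) = -7*(-35 + z)/(-23/6 + z)
√(q(O(S(-1, 4)) + 0, 24) + 4533) = √(42*(35 - 1*24)/(-23 + 6*24) + 4533) = √(42*(35 - 24)/(-23 + 144) + 4533) = √(42*11/121 + 4533) = √(42*(1/121)*11 + 4533) = √(42/11 + 4533) = √(49905/11) = 3*√60995/11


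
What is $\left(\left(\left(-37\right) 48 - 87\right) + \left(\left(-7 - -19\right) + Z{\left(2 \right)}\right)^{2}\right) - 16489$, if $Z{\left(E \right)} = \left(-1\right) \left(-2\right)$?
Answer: $-18156$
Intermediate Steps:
$Z{\left(E \right)} = 2$
$\left(\left(\left(-37\right) 48 - 87\right) + \left(\left(-7 - -19\right) + Z{\left(2 \right)}\right)^{2}\right) - 16489 = \left(\left(\left(-37\right) 48 - 87\right) + \left(\left(-7 - -19\right) + 2\right)^{2}\right) - 16489 = \left(\left(-1776 - 87\right) + \left(\left(-7 + 19\right) + 2\right)^{2}\right) - 16489 = \left(-1863 + \left(12 + 2\right)^{2}\right) - 16489 = \left(-1863 + 14^{2}\right) - 16489 = \left(-1863 + 196\right) - 16489 = -1667 - 16489 = -18156$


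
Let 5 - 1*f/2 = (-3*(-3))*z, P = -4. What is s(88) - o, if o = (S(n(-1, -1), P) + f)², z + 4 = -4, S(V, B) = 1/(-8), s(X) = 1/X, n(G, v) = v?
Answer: -16668963/704 ≈ -23678.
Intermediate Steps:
S(V, B) = -⅛
z = -8 (z = -4 - 4 = -8)
f = 154 (f = 10 - 2*(-3*(-3))*(-8) = 10 - 18*(-8) = 10 - 2*(-72) = 10 + 144 = 154)
o = 1515361/64 (o = (-⅛ + 154)² = (1231/8)² = 1515361/64 ≈ 23678.)
s(88) - o = 1/88 - 1*1515361/64 = 1/88 - 1515361/64 = -16668963/704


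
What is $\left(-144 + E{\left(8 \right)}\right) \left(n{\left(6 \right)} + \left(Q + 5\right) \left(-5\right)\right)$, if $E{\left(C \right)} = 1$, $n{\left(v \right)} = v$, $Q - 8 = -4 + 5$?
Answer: $9152$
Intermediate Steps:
$Q = 9$ ($Q = 8 + \left(-4 + 5\right) = 8 + 1 = 9$)
$\left(-144 + E{\left(8 \right)}\right) \left(n{\left(6 \right)} + \left(Q + 5\right) \left(-5\right)\right) = \left(-144 + 1\right) \left(6 + \left(9 + 5\right) \left(-5\right)\right) = - 143 \left(6 + 14 \left(-5\right)\right) = - 143 \left(6 - 70\right) = \left(-143\right) \left(-64\right) = 9152$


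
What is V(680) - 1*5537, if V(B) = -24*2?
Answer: -5585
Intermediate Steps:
V(B) = -48
V(680) - 1*5537 = -48 - 1*5537 = -48 - 5537 = -5585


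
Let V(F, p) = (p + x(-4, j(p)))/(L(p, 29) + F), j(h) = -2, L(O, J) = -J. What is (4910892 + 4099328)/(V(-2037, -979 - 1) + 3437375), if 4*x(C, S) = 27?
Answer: 74460458080/28406470893 ≈ 2.6213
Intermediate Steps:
x(C, S) = 27/4 (x(C, S) = (1/4)*27 = 27/4)
V(F, p) = (27/4 + p)/(-29 + F) (V(F, p) = (p + 27/4)/(-1*29 + F) = (27/4 + p)/(-29 + F))
(4910892 + 4099328)/(V(-2037, -979 - 1) + 3437375) = (4910892 + 4099328)/((27/4 + (-979 - 1))/(-29 - 2037) + 3437375) = 9010220/((27/4 - 980)/(-2066) + 3437375) = 9010220/(-1/2066*(-3893/4) + 3437375) = 9010220/(3893/8264 + 3437375) = 9010220/(28406470893/8264) = 9010220*(8264/28406470893) = 74460458080/28406470893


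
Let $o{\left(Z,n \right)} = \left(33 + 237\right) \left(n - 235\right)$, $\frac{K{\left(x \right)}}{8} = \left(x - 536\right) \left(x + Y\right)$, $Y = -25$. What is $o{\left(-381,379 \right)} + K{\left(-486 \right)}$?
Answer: $4216816$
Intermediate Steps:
$K{\left(x \right)} = 8 \left(-536 + x\right) \left(-25 + x\right)$ ($K{\left(x \right)} = 8 \left(x - 536\right) \left(x - 25\right) = 8 \left(-536 + x\right) \left(-25 + x\right)$)
$o{\left(Z,n \right)} = -63450 + 270 n$ ($o{\left(Z,n \right)} = 270 \left(-235 + n\right) = -63450 + 270 n$)
$o{\left(-381,379 \right)} + K{\left(-486 \right)} = \left(-63450 + 270 \cdot 379\right) + \left(107200 - -2181168 + 8 \left(-486\right)^{2}\right) = \left(-63450 + 102330\right) + \left(107200 + 2181168 + 8 \cdot 236196\right) = 38880 + \left(107200 + 2181168 + 1889568\right) = 38880 + 4177936 = 4216816$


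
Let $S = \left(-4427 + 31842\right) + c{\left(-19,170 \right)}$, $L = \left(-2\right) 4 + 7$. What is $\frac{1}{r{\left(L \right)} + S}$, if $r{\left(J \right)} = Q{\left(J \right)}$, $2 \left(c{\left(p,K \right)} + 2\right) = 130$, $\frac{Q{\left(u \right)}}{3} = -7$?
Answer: $\frac{1}{27457} \approx 3.6421 \cdot 10^{-5}$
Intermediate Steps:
$Q{\left(u \right)} = -21$ ($Q{\left(u \right)} = 3 \left(-7\right) = -21$)
$c{\left(p,K \right)} = 63$ ($c{\left(p,K \right)} = -2 + \frac{1}{2} \cdot 130 = -2 + 65 = 63$)
$L = -1$ ($L = -8 + 7 = -1$)
$r{\left(J \right)} = -21$
$S = 27478$ ($S = \left(-4427 + 31842\right) + 63 = 27415 + 63 = 27478$)
$\frac{1}{r{\left(L \right)} + S} = \frac{1}{-21 + 27478} = \frac{1}{27457}$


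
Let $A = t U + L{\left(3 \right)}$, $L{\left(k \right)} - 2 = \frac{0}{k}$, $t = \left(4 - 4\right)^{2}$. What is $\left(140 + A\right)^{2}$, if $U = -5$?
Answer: $20164$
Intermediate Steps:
$t = 0$ ($t = 0^{2} = 0$)
$L{\left(k \right)} = 2$ ($L{\left(k \right)} = 2 + \frac{0}{k} = 2 + 0 = 2$)
$A = 2$ ($A = 0 \left(-5\right) + 2 = 0 + 2 = 2$)
$\left(140 + A\right)^{2} = \left(140 + 2\right)^{2} = 142^{2} = 20164$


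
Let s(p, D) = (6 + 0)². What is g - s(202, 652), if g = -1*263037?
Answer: -263073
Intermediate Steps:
s(p, D) = 36 (s(p, D) = 6² = 36)
g = -263037
g - s(202, 652) = -263037 - 1*36 = -263037 - 36 = -263073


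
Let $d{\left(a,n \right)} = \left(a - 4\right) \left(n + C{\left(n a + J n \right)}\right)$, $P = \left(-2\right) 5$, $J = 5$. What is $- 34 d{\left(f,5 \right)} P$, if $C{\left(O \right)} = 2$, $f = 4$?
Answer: $0$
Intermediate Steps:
$P = -10$
$d{\left(a,n \right)} = \left(-4 + a\right) \left(2 + n\right)$ ($d{\left(a,n \right)} = \left(a - 4\right) \left(n + 2\right) = \left(-4 + a\right) \left(2 + n\right)$)
$- 34 d{\left(f,5 \right)} P = - 34 \left(-8 - 20 + 2 \cdot 4 + 4 \cdot 5\right) \left(-10\right) = - 34 \left(-8 - 20 + 8 + 20\right) \left(-10\right) = \left(-34\right) 0 \left(-10\right) = 0 \left(-10\right) = 0$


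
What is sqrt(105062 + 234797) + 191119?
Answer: 191119 + 13*sqrt(2011) ≈ 1.9170e+5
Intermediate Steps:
sqrt(105062 + 234797) + 191119 = sqrt(339859) + 191119 = 13*sqrt(2011) + 191119 = 191119 + 13*sqrt(2011)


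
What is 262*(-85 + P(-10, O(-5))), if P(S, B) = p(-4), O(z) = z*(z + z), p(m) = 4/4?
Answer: -22008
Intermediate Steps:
p(m) = 1 (p(m) = 4*(1/4) = 1)
O(z) = 2*z**2 (O(z) = z*(2*z) = 2*z**2)
P(S, B) = 1
262*(-85 + P(-10, O(-5))) = 262*(-85 + 1) = 262*(-84) = -22008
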